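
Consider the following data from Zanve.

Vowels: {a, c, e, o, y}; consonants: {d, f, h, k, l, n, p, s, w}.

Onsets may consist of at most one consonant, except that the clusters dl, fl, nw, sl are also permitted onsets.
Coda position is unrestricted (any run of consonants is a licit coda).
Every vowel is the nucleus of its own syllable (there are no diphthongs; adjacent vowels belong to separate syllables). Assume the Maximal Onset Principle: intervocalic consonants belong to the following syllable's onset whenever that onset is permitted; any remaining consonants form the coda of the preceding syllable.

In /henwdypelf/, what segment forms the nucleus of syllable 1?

Vowels present: e, y, e; each is a nucleus, giving 3 syllables.
The first nucleus (vowel 1 from the left) is /e/.

e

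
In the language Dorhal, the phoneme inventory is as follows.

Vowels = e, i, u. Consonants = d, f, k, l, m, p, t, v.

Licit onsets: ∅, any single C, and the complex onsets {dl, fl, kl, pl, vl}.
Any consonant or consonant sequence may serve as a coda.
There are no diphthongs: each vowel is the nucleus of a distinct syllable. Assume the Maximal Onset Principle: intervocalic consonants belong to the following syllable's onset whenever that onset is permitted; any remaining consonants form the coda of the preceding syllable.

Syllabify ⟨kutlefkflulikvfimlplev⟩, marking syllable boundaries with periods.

Nuclei (vowels): u, e, u, i, i, e → 6 syllables.
Between /u/ (V1) and /e/ (V2): cluster /tl/ — the longest permitted-onset suffix is /l/; onset = /l/, preceding coda = /t/.
Between /e/ (V2) and /u/ (V3): cluster /fkfl/ — the longest permitted-onset suffix is /fl/; onset = /fl/, preceding coda = /fk/.
Between /u/ (V3) and /i/ (V4): /l/ is a single consonant, so it becomes the next onset.
Between /i/ (V4) and /i/ (V5): cluster /kvf/ — the longest permitted-onset suffix is /f/; onset = /f/, preceding coda = /kv/.
Between /i/ (V5) and /e/ (V6): /mlpl/ — longest licit onset from the right is /pl/, leaving /ml/ as coda.

kut.lefk.flu.likv.fiml.plev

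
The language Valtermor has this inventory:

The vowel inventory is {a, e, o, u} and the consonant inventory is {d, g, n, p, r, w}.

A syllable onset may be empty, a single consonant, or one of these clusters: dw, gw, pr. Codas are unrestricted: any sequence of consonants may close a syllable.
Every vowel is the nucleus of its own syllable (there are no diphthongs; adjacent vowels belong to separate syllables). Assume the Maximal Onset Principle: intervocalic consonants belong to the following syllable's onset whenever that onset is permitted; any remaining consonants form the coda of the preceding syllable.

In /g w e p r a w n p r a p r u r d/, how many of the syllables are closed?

2

Nuclei (vowels): e, a, a, u → 4 syllables.
Between /e/ (V1) and /a/ (V2): cluster /pr/ — /pr/ is itself a permitted onset, so the whole cluster goes right; preceding coda = ∅.
Between /a/ (V2) and /a/ (V3): cluster /wnpr/ — the longest permitted-onset suffix is /pr/; onset = /pr/, preceding coda = /wn/.
Between /a/ (V3) and /u/ (V4): /pr/ — entire cluster is a permitted onset → onset /pr/, coda ∅.
Putting it together: gwe.prawn.pra.prurd.
Classifying each syllable: /gwe/ (open), /prawn/ (closed), /pra/ (open), /prurd/ (closed).
Closed syllables: 2.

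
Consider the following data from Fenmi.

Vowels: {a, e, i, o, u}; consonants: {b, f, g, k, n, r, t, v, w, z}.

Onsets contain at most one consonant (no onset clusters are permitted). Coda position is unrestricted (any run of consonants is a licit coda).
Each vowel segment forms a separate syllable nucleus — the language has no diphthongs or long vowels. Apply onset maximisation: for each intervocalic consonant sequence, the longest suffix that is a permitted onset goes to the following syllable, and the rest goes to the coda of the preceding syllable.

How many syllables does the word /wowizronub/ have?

The vowels are o, i, o, u — 4 nuclei, so 4 syllables.

4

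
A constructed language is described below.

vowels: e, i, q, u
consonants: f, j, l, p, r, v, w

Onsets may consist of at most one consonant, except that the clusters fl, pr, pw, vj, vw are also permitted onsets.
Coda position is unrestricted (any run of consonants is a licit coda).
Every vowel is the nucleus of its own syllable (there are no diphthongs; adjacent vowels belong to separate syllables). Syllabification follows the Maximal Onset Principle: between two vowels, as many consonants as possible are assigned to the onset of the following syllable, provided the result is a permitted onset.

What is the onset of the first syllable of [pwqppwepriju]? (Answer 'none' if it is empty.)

Vowels present: q, e, i, u; each is a nucleus, giving 4 syllables.
V1 /q/ – V2 /e/: /ppw/ — longest licit onset from the right is /pw/, leaving /p/ as coda.
V2 /e/ – V3 /i/: /pr/ — entire cluster is a permitted onset → onset /pr/, coda ∅.
V3 /i/ – V4 /u/: just /j/ — single C goes to the following onset.
Syllabification: pwqp.pwe.pri.ju.
Syllable 1 is /pwqp/: onset /pw/, nucleus /q/, coda /p/.

pw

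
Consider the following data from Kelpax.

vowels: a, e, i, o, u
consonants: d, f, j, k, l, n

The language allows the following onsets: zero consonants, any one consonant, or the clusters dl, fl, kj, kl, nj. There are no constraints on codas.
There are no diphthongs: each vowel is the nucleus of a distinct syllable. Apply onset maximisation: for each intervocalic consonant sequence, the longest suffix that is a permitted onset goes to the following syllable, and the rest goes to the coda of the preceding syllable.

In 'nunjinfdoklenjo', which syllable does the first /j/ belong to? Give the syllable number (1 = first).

2

The vowels are u, i, o, e, o — 5 nuclei, so 5 syllables.
Between /u/ (V1) and /i/ (V2): cluster /nj/ — /nj/ is itself a permitted onset, so the whole cluster goes right; preceding coda = ∅.
Between /i/ (V2) and /o/ (V3): /nfd/; trying suffixes from longest down, /d/ is the first permitted one, so coda /nf/ | onset /d/.
Between /o/ (V3) and /e/ (V4): /kl/ is a licit onset in full, so it all attaches to the next syllable.
Between /e/ (V4) and /o/ (V5): /nj/ is a licit onset in full, so it all attaches to the next syllable.
So the parse is nu.njinf.do.kle.njo.
The first /j/ is in the onset of syllable 2 (/njinf/).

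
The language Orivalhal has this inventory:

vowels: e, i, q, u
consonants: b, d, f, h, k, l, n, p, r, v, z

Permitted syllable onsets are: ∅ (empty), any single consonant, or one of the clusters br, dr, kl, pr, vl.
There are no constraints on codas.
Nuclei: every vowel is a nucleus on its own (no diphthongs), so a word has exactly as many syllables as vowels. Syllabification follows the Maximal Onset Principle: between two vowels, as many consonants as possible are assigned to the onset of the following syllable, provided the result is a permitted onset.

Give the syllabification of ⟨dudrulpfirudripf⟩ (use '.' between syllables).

du.drulp.fi.ru.dripf

Vowels present: u, u, i, u, i; each is a nucleus, giving 5 syllables.
Between /u/ (V1) and /u/ (V2): /dr/ is a licit onset in full, so it all attaches to the next syllable.
Between /u/ (V2) and /i/ (V3): /lpf/ — longest licit onset from the right is /f/, leaving /lp/ as coda.
Between /i/ (V3) and /u/ (V4): /r/ → onset of the next syllable (single consonants are always licit onsets).
Between /u/ (V4) and /i/ (V5): cluster /dr/ — /dr/ is itself a permitted onset, so the whole cluster goes right; preceding coda = ∅.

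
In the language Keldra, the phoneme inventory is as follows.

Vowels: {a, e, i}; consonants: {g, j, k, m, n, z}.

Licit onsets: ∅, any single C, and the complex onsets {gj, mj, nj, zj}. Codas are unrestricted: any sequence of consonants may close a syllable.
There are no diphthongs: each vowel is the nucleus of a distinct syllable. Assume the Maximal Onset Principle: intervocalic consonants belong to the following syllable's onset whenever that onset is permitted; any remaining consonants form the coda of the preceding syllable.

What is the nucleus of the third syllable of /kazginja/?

Vowels present: a, i, a; each is a nucleus, giving 3 syllables.
The third nucleus (vowel 3 from the left) is /a/.

a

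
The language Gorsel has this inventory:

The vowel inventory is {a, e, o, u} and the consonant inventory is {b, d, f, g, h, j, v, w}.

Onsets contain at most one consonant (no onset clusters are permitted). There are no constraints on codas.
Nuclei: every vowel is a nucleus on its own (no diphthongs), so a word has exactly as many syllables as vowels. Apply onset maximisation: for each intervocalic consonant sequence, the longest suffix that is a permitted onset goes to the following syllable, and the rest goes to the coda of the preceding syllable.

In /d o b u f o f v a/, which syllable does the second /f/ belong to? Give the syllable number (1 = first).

The vowels are o, u, o, a — 4 nuclei, so 4 syllables.
V1 /o/ – V2 /u/: just /b/ — single C goes to the following onset.
V2 /u/ – V3 /o/: /f/ → onset of the next syllable (single consonants are always licit onsets).
V3 /o/ – V4 /a/: /fv/; trying suffixes from longest down, /v/ is the first permitted one, so coda /f/ | onset /v/.
Putting it together: do.bu.fof.va.
The second /f/ is in the coda of syllable 3 (/fof/).

3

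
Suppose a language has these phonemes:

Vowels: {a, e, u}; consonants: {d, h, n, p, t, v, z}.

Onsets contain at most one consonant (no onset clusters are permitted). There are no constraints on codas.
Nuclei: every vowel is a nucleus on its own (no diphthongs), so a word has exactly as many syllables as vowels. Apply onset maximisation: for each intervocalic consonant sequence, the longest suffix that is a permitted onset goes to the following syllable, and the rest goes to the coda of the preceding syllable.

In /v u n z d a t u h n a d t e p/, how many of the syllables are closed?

4

Vowels present: u, a, u, a, e; each is a nucleus, giving 5 syllables.
/u…a/ gap (V1→V2): cluster /nzd/ — the longest permitted-onset suffix is /d/; onset = /d/, preceding coda = /nz/.
/a…u/ gap (V2→V3): /t/ is a single consonant, so it becomes the next onset.
/u…a/ gap (V3→V4): /hn/ — longest licit onset from the right is /n/, leaving /h/ as coda.
/a…e/ gap (V4→V5): /dt/; trying suffixes from longest down, /t/ is the first permitted one, so coda /d/ | onset /t/.
Result: vunz.da.tuh.nad.tep.
Classifying each syllable: /vunz/ (closed), /da/ (open), /tuh/ (closed), /nad/ (closed), /tep/ (closed).
Closed syllables: 4.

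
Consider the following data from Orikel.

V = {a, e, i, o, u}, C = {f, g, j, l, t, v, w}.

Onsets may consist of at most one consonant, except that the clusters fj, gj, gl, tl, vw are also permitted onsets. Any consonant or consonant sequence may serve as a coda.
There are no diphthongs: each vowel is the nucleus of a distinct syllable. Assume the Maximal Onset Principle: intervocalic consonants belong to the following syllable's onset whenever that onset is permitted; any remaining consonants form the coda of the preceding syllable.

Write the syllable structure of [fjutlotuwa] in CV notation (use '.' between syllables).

CCV.CCV.CV.CV

Vowels present: u, o, u, a; each is a nucleus, giving 4 syllables.
/u…o/ gap (V1→V2): /tl/ — entire cluster is a permitted onset → onset /tl/, coda ∅.
/o…u/ gap (V2→V3): /t/ → onset of the next syllable (single consonants are always licit onsets).
/u…a/ gap (V3→V4): /w/ is a single consonant, so it becomes the next onset.
So the parse is fju.tlo.tu.wa.
Mapping each syllable to C/V: /fju/ → CCV, /tlo/ → CCV, /tu/ → CV, /wa/ → CV.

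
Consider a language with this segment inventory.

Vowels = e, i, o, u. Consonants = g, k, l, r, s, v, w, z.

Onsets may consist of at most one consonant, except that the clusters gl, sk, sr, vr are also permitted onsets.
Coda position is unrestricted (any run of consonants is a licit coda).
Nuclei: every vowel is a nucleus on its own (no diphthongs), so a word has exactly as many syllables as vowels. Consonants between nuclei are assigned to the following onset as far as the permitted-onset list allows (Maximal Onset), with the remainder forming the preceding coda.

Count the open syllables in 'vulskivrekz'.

Vowels present: u, i, e; each is a nucleus, giving 3 syllables.
V1 /u/ – V2 /i/: /lsk/ — longest licit onset from the right is /sk/, leaving /l/ as coda.
V2 /i/ – V3 /e/: /vr/ is a licit onset in full, so it all attaches to the next syllable.
So the parse is vul.ski.vrekz.
Classifying each syllable: /vul/ (closed), /ski/ (open), /vrekz/ (closed).
Open syllables: 1.

1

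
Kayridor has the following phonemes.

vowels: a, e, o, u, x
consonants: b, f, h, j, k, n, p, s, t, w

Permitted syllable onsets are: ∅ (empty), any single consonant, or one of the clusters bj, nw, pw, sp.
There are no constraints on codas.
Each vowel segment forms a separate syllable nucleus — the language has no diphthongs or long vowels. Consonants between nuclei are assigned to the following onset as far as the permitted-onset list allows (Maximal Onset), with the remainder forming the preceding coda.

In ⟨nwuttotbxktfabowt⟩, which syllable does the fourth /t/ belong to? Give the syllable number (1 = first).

Nuclei (vowels): u, o, x, a, o → 5 syllables.
/u…o/ gap (V1→V2): /tt/; trying suffixes from longest down, /t/ is the first permitted one, so coda /t/ | onset /t/.
/o…x/ gap (V2→V3): /tb/ — longest licit onset from the right is /b/, leaving /t/ as coda.
/x…a/ gap (V3→V4): /ktf/ splits as /kt/ + /f/ (/f/ is the longest suffix that is a licit onset).
/a…o/ gap (V4→V5): /b/ → onset of the next syllable (single consonants are always licit onsets).
Syllabification: nwut.tot.bxkt.fa.bowt.
The fourth /t/ is in the coda of syllable 3 (/bxkt/).

3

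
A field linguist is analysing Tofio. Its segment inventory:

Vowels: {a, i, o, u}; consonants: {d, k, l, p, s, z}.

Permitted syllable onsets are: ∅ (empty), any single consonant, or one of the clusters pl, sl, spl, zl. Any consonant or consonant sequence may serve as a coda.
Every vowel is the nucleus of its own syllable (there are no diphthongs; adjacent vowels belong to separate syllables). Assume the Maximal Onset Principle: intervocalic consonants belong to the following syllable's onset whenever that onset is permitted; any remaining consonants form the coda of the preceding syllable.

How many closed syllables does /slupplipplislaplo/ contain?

2

Nuclei (vowels): u, i, i, a, o → 5 syllables.
σ1/σ2 boundary: /ppl/ — longest licit onset from the right is /pl/, leaving /p/ as coda.
σ2/σ3 boundary: /ppl/; trying suffixes from longest down, /pl/ is the first permitted one, so coda /p/ | onset /pl/.
σ3/σ4 boundary: /sl/ is a licit onset in full, so it all attaches to the next syllable.
σ4/σ5 boundary: /pl/ is a licit onset in full, so it all attaches to the next syllable.
Syllabification: slup.plip.pli.sla.plo.
Classifying each syllable: /slup/ (closed), /plip/ (closed), /pli/ (open), /sla/ (open), /plo/ (open).
Closed syllables: 2.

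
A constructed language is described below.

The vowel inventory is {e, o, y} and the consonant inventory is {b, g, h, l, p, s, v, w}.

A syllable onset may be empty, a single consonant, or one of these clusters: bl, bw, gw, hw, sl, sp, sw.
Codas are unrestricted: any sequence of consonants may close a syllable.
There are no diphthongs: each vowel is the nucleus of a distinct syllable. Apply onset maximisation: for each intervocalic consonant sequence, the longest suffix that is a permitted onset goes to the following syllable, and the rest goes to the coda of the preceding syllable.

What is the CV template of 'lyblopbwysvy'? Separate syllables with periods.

The vowels are y, o, y, y — 4 nuclei, so 4 syllables.
σ1/σ2 boundary: cluster /bl/ — /bl/ is itself a permitted onset, so the whole cluster goes right; preceding coda = ∅.
σ2/σ3 boundary: /pbw/; trying suffixes from longest down, /bw/ is the first permitted one, so coda /p/ | onset /bw/.
σ3/σ4 boundary: /sv/ splits as /s/ + /v/ (/v/ is the longest suffix that is a licit onset).
Putting it together: ly.blop.bwys.vy.
Mapping each syllable to C/V: /ly/ → CV, /blop/ → CCVC, /bwys/ → CCVC, /vy/ → CV.

CV.CCVC.CCVC.CV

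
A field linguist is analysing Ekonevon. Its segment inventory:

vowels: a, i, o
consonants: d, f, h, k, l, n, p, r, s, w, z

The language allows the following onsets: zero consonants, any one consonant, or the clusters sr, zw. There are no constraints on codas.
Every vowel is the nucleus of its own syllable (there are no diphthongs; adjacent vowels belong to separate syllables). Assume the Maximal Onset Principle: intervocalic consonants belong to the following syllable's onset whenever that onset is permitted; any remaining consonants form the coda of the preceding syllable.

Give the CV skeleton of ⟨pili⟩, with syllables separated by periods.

CV.CV

Nuclei (vowels): i, i → 2 syllables.
/i…i/ gap (V1→V2): /l/ is a single consonant, so it becomes the next onset.
Result: pi.li.
Mapping each syllable to C/V: /pi/ → CV, /li/ → CV.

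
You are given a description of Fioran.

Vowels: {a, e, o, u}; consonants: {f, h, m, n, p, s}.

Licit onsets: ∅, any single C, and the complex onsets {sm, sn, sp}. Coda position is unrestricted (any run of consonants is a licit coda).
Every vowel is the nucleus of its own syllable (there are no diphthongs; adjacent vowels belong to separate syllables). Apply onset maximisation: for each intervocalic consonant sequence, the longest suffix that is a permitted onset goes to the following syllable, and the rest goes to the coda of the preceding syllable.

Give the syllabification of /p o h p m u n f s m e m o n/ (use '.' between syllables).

pohp.munf.sme.mon

The vowels are o, u, e, o — 4 nuclei, so 4 syllables.
σ1/σ2 boundary: /hpm/ — longest licit onset from the right is /m/, leaving /hp/ as coda.
σ2/σ3 boundary: /nfsm/; trying suffixes from longest down, /sm/ is the first permitted one, so coda /nf/ | onset /sm/.
σ3/σ4 boundary: just /m/ — single C goes to the following onset.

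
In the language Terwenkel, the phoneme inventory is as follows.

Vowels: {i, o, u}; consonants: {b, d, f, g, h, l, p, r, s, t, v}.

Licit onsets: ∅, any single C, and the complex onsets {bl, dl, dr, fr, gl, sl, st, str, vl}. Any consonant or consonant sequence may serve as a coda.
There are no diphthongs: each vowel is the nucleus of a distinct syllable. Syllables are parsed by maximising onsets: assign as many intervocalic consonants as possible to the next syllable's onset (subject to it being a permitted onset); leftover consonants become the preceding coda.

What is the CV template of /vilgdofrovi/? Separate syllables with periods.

Nuclei (vowels): i, o, o, i → 4 syllables.
σ1/σ2 boundary: /lgd/ — longest licit onset from the right is /d/, leaving /lg/ as coda.
σ2/σ3 boundary: /fr/ is a licit onset in full, so it all attaches to the next syllable.
σ3/σ4 boundary: /v/ is a single consonant, so it becomes the next onset.
Syllabification: vilg.do.fro.vi.
Mapping each syllable to C/V: /vilg/ → CVCC, /do/ → CV, /fro/ → CCV, /vi/ → CV.

CVCC.CV.CCV.CV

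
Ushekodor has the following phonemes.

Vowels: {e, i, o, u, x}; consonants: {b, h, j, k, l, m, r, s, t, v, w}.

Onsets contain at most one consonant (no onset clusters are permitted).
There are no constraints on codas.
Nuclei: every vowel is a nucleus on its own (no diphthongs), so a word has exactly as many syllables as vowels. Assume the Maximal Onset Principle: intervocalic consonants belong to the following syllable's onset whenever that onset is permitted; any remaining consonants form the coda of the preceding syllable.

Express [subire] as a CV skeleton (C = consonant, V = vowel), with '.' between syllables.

Vowels present: u, i, e; each is a nucleus, giving 3 syllables.
Between /u/ (V1) and /i/ (V2): /b/ is a single consonant, so it becomes the next onset.
Between /i/ (V2) and /e/ (V3): /r/ is a single consonant, so it becomes the next onset.
So the parse is su.bi.re.
Mapping each syllable to C/V: /su/ → CV, /bi/ → CV, /re/ → CV.

CV.CV.CV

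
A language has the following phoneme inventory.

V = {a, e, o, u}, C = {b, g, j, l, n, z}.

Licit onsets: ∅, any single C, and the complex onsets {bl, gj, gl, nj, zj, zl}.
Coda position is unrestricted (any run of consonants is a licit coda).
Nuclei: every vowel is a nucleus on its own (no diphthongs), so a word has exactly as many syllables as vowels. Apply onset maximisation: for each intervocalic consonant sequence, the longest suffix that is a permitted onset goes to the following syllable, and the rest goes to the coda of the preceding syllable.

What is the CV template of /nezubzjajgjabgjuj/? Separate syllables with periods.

The vowels are e, u, a, a, u — 5 nuclei, so 5 syllables.
/e…u/ gap (V1→V2): just /z/ — single C goes to the following onset.
/u…a/ gap (V2→V3): /bzj/; trying suffixes from longest down, /zj/ is the first permitted one, so coda /b/ | onset /zj/.
/a…a/ gap (V3→V4): /jgj/; trying suffixes from longest down, /gj/ is the first permitted one, so coda /j/ | onset /gj/.
/a…u/ gap (V4→V5): /bgj/ splits as /b/ + /gj/ (/gj/ is the longest suffix that is a licit onset).
So the parse is ne.zub.zjaj.gjab.gjuj.
Mapping each syllable to C/V: /ne/ → CV, /zub/ → CVC, /zjaj/ → CCVC, /gjab/ → CCVC, /gjuj/ → CCVC.

CV.CVC.CCVC.CCVC.CCVC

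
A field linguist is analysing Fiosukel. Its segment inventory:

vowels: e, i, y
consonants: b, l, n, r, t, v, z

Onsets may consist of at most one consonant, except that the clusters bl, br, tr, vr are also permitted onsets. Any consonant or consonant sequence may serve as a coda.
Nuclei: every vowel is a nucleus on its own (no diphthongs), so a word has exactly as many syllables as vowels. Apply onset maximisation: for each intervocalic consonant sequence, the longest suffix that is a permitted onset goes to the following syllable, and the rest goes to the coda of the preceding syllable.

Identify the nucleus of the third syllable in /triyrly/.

y

Vowels present: i, y, y; each is a nucleus, giving 3 syllables.
The third nucleus (vowel 3 from the left) is /y/.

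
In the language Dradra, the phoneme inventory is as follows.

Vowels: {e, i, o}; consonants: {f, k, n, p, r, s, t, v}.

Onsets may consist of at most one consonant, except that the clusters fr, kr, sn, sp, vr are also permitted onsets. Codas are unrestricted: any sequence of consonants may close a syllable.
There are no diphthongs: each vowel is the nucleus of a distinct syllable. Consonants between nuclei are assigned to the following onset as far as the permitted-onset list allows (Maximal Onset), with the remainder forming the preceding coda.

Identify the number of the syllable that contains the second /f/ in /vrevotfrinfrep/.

Vowels present: e, o, i, e; each is a nucleus, giving 4 syllables.
Between /e/ (V1) and /o/ (V2): /v/ is a single consonant, so it becomes the next onset.
Between /o/ (V2) and /i/ (V3): /tfr/; trying suffixes from longest down, /fr/ is the first permitted one, so coda /t/ | onset /fr/.
Between /i/ (V3) and /e/ (V4): /nfr/ — longest licit onset from the right is /fr/, leaving /n/ as coda.
So the parse is vre.vot.frin.frep.
The second /f/ is in the onset of syllable 4 (/frep/).

4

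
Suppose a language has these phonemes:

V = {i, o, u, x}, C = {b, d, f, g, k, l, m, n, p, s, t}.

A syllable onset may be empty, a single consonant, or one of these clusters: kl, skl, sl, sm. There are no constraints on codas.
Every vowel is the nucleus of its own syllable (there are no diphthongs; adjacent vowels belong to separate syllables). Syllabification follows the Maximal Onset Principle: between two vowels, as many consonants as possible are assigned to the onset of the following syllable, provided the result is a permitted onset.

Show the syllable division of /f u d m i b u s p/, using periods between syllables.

Vowels present: u, i, u; each is a nucleus, giving 3 syllables.
/u…i/ gap (V1→V2): cluster /dm/ — the longest permitted-onset suffix is /m/; onset = /m/, preceding coda = /d/.
/i…u/ gap (V2→V3): /b/ → onset of the next syllable (single consonants are always licit onsets).

fud.mi.busp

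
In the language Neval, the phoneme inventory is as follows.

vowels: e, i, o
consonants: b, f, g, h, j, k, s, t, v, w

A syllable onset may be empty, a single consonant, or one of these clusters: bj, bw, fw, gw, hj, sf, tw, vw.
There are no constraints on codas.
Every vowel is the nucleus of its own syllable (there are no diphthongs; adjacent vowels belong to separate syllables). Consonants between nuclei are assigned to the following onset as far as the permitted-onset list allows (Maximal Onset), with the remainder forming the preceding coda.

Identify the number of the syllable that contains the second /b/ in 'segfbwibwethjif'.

3

Vowels present: e, i, e, i; each is a nucleus, giving 4 syllables.
σ1/σ2 boundary: cluster /gfbw/ — the longest permitted-onset suffix is /bw/; onset = /bw/, preceding coda = /gf/.
σ2/σ3 boundary: /bw/ is a licit onset in full, so it all attaches to the next syllable.
σ3/σ4 boundary: /thj/ — longest licit onset from the right is /hj/, leaving /t/ as coda.
Result: segf.bwi.bwet.hjif.
The second /b/ is in the onset of syllable 3 (/bwet/).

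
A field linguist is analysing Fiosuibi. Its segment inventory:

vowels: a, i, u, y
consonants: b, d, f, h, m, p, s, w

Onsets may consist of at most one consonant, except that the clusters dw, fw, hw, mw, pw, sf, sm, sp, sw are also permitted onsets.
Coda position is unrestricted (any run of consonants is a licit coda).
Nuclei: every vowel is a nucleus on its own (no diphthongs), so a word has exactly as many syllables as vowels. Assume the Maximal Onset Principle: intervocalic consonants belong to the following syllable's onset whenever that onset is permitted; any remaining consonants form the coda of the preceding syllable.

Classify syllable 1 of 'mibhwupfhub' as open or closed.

closed

Vowels present: i, u, u; each is a nucleus, giving 3 syllables.
/i…u/ gap (V1→V2): /bhw/ splits as /b/ + /hw/ (/hw/ is the longest suffix that is a licit onset).
/u…u/ gap (V2→V3): /pfh/ — longest licit onset from the right is /h/, leaving /pf/ as coda.
So the parse is mib.hwupf.hub.
Syllable 1 is /mib/ with coda /b/, so it is closed.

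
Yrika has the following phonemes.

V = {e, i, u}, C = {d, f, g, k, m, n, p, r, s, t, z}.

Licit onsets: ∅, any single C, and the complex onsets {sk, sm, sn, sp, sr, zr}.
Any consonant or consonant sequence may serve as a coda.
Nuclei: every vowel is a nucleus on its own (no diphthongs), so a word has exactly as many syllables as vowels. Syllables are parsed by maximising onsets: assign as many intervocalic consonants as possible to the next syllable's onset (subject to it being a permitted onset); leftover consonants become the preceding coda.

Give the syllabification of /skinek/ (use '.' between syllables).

Nuclei (vowels): i, e → 2 syllables.
Between /i/ (V1) and /e/ (V2): just /n/ — single C goes to the following onset.

ski.nek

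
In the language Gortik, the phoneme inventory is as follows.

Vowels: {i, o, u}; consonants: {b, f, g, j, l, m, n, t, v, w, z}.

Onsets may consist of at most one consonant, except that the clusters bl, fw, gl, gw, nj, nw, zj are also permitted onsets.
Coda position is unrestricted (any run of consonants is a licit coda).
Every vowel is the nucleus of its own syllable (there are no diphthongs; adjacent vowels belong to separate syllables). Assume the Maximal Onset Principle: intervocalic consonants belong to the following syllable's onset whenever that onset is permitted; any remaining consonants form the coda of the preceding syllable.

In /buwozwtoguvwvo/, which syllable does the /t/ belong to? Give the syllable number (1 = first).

The vowels are u, o, o, u, o — 5 nuclei, so 5 syllables.
σ1/σ2 boundary: /w/ is a single consonant, so it becomes the next onset.
σ2/σ3 boundary: /zwt/ splits as /zw/ + /t/ (/t/ is the longest suffix that is a licit onset).
σ3/σ4 boundary: /g/ → onset of the next syllable (single consonants are always licit onsets).
σ4/σ5 boundary: /vwv/ splits as /vw/ + /v/ (/v/ is the longest suffix that is a licit onset).
Result: bu.wozw.to.guvw.vo.
The /t/ is in the onset of syllable 3 (/to/).

3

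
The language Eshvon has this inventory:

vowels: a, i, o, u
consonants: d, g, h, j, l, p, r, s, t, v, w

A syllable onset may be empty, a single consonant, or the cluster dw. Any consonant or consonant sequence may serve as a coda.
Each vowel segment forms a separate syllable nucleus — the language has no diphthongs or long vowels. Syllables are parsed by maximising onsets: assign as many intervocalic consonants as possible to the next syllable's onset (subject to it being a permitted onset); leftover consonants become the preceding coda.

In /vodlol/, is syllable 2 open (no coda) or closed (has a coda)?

The vowels are o, o — 2 nuclei, so 2 syllables.
/o…o/ gap (V1→V2): /dl/ — longest licit onset from the right is /l/, leaving /d/ as coda.
Syllabification: vod.lol.
Syllable 2 is /lol/ with coda /l/, so it is closed.

closed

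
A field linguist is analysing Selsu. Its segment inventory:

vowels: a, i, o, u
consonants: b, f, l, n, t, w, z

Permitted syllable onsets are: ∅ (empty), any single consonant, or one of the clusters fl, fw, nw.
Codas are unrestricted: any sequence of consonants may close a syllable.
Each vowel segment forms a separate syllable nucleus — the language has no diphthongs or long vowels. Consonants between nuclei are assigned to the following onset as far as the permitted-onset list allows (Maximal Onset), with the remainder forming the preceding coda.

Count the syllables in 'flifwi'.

2

Nuclei (vowels): i, i → 2 syllables.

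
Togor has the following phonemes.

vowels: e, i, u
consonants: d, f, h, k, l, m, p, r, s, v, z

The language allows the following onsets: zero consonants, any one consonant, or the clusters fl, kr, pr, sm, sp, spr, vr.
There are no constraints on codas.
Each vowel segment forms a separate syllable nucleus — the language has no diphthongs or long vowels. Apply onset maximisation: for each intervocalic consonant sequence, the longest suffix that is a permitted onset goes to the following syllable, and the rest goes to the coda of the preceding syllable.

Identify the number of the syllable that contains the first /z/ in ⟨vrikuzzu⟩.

2

Vowels present: i, u, u; each is a nucleus, giving 3 syllables.
Between /i/ (V1) and /u/ (V2): just /k/ — single C goes to the following onset.
Between /u/ (V2) and /u/ (V3): /zz/ — longest licit onset from the right is /z/, leaving /z/ as coda.
Syllabification: vri.kuz.zu.
The first /z/ is in the coda of syllable 2 (/kuz/).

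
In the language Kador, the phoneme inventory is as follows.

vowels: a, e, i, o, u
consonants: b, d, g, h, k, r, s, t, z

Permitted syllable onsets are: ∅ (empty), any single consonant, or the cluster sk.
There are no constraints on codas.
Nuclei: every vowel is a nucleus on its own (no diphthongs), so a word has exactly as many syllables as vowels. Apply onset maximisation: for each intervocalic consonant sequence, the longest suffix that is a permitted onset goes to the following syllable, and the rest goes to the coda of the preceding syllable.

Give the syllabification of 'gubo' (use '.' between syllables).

gu.bo

The vowels are u, o — 2 nuclei, so 2 syllables.
Between /u/ (V1) and /o/ (V2): just /b/ — single C goes to the following onset.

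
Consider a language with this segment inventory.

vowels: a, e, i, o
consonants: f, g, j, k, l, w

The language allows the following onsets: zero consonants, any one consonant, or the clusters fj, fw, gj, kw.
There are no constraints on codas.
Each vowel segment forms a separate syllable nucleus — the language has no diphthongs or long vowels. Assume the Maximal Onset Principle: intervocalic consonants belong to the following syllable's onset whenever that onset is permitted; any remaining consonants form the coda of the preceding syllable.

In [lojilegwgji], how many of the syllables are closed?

The vowels are o, i, e, i — 4 nuclei, so 4 syllables.
σ1/σ2 boundary: just /j/ — single C goes to the following onset.
σ2/σ3 boundary: /l/ → onset of the next syllable (single consonants are always licit onsets).
σ3/σ4 boundary: cluster /gwgj/ — the longest permitted-onset suffix is /gj/; onset = /gj/, preceding coda = /gw/.
Result: lo.ji.legw.gji.
Classifying each syllable: /lo/ (open), /ji/ (open), /legw/ (closed), /gji/ (open).
Closed syllables: 1.

1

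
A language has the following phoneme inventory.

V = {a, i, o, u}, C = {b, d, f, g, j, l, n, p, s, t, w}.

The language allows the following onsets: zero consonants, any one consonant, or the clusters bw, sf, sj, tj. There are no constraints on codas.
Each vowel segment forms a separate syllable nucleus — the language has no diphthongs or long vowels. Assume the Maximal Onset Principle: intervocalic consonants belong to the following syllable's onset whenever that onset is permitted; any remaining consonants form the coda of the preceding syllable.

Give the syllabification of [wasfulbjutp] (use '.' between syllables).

Nuclei (vowels): a, u, u → 3 syllables.
Between /a/ (V1) and /u/ (V2): cluster /sf/ — /sf/ is itself a permitted onset, so the whole cluster goes right; preceding coda = ∅.
Between /u/ (V2) and /u/ (V3): /lbj/ splits as /lb/ + /j/ (/j/ is the longest suffix that is a licit onset).

wa.sfulb.jutp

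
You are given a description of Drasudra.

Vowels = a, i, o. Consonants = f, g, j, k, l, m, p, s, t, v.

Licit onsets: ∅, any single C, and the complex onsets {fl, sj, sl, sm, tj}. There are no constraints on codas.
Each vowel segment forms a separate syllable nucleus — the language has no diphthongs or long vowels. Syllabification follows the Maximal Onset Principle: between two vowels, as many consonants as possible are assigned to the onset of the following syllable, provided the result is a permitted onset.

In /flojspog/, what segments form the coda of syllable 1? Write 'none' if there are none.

js

Nuclei (vowels): o, o → 2 syllables.
V1 /o/ – V2 /o/: /jsp/ splits as /js/ + /p/ (/p/ is the longest suffix that is a licit onset).
Syllabification: flojs.pog.
Syllable 1 is /flojs/: onset /fl/, nucleus /o/, coda /js/.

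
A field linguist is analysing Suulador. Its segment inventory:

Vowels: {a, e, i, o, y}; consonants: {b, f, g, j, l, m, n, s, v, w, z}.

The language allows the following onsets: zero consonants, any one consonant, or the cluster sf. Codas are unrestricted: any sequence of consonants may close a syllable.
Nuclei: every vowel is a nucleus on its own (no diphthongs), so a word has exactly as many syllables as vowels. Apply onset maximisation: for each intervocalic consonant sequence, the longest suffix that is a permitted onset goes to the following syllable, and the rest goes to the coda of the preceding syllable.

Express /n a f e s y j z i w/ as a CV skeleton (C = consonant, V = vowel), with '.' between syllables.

CV.CV.CVC.CVC

Vowels present: a, e, y, i; each is a nucleus, giving 4 syllables.
Between /a/ (V1) and /e/ (V2): /f/ → onset of the next syllable (single consonants are always licit onsets).
Between /e/ (V2) and /y/ (V3): /s/ → onset of the next syllable (single consonants are always licit onsets).
Between /y/ (V3) and /i/ (V4): cluster /jz/ — the longest permitted-onset suffix is /z/; onset = /z/, preceding coda = /j/.
Result: na.fe.syj.ziw.
Mapping each syllable to C/V: /na/ → CV, /fe/ → CV, /syj/ → CVC, /ziw/ → CVC.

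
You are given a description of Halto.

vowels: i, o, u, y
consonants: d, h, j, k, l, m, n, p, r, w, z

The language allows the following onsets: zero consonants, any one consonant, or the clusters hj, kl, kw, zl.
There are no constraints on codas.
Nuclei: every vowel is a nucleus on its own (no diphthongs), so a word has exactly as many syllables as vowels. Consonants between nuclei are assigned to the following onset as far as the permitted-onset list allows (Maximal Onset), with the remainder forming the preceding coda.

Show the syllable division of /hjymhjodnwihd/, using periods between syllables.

The vowels are y, o, i — 3 nuclei, so 3 syllables.
σ1/σ2 boundary: /mhj/ — longest licit onset from the right is /hj/, leaving /m/ as coda.
σ2/σ3 boundary: cluster /dnw/ — the longest permitted-onset suffix is /w/; onset = /w/, preceding coda = /dn/.

hjym.hjodn.wihd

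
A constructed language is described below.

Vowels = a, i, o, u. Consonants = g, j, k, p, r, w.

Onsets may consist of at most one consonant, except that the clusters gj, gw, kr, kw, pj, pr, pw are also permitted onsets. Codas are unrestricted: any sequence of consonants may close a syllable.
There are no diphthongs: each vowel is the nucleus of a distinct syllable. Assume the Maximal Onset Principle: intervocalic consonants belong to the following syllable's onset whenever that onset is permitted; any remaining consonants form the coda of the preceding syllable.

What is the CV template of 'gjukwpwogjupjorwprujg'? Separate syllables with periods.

Vowels present: u, o, u, o, u; each is a nucleus, giving 5 syllables.
Between /u/ (V1) and /o/ (V2): /kwpw/ splits as /kw/ + /pw/ (/pw/ is the longest suffix that is a licit onset).
Between /o/ (V2) and /u/ (V3): /gj/ — entire cluster is a permitted onset → onset /gj/, coda ∅.
Between /u/ (V3) and /o/ (V4): /pj/ is a licit onset in full, so it all attaches to the next syllable.
Between /o/ (V4) and /u/ (V5): /rwpr/ — longest licit onset from the right is /pr/, leaving /rw/ as coda.
Syllabification: gjukw.pwo.gju.pjorw.prujg.
Mapping each syllable to C/V: /gjukw/ → CCVCC, /pwo/ → CCV, /gju/ → CCV, /pjorw/ → CCVCC, /prujg/ → CCVCC.

CCVCC.CCV.CCV.CCVCC.CCVCC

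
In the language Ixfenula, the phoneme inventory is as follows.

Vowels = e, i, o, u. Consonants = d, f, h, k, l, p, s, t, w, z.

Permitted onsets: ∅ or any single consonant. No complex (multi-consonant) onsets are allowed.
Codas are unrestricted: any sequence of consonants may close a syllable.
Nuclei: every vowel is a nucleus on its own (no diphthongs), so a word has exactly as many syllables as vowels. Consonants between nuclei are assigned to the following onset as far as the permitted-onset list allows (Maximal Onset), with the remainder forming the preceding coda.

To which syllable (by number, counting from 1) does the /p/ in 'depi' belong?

Nuclei (vowels): e, i → 2 syllables.
Between /e/ (V1) and /i/ (V2): /p/ → onset of the next syllable (single consonants are always licit onsets).
So the parse is de.pi.
The /p/ is in the onset of syllable 2 (/pi/).

2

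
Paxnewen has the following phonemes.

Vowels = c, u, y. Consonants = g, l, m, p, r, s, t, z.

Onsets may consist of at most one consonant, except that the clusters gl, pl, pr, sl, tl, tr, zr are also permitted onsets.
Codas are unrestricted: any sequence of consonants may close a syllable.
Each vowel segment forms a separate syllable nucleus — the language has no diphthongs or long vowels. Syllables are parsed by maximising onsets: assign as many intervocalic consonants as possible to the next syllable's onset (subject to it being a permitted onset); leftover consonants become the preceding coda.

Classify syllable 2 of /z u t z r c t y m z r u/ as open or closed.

open

Nuclei (vowels): u, c, y, u → 4 syllables.
V1 /u/ – V2 /c/: /tzr/ — longest licit onset from the right is /zr/, leaving /t/ as coda.
V2 /c/ – V3 /y/: /t/ → onset of the next syllable (single consonants are always licit onsets).
V3 /y/ – V4 /u/: cluster /mzr/ — the longest permitted-onset suffix is /zr/; onset = /zr/, preceding coda = /m/.
Result: zut.zrc.tym.zru.
Syllable 2 is /zrc/; it ends in its nucleus with no coda, so it is open.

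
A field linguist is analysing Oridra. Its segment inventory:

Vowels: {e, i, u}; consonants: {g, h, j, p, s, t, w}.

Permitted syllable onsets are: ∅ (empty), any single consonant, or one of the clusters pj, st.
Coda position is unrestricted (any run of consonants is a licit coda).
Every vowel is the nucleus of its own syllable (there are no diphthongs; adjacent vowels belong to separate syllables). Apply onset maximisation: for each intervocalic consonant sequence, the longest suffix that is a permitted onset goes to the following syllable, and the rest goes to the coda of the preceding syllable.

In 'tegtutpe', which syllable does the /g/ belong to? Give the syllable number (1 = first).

1

Vowels present: e, u, e; each is a nucleus, giving 3 syllables.
V1 /e/ – V2 /u/: /gt/ — longest licit onset from the right is /t/, leaving /g/ as coda.
V2 /u/ – V3 /e/: /tp/; trying suffixes from longest down, /p/ is the first permitted one, so coda /t/ | onset /p/.
So the parse is teg.tut.pe.
The /g/ is in the coda of syllable 1 (/teg/).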